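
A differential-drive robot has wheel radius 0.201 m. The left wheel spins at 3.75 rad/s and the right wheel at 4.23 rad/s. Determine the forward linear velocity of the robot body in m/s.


v = r*(wR + wL)/2 = 0.201*(4.23 + 3.75)/2 = 0.8020

0.8020 m/s


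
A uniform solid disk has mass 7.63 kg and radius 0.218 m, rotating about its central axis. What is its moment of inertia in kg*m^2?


I = (1/2)*m*R^2 = 0.5*7.63*0.218^2 = 0.1813

0.1813 kg*m^2


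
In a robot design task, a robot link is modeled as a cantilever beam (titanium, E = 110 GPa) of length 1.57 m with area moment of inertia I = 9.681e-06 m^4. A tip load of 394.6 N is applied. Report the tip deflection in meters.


delta = F*L^3/(3*E*I) = 394.6*1.57^3/(3*1.100e+11*9.681e-06)
      = 1527.0597778/3194730 = 4.7799e-04

4.7799e-04 m


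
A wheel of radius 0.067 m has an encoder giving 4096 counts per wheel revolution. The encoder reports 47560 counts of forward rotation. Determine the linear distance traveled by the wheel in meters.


revs = 47560/4096 = 11.611328
d = revs * 2*pi*r = 11.611328 * 2*pi*0.067 = 4.8881

4.8881 m


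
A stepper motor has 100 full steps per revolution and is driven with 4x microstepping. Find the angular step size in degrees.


step = 360/(100*4) = 360/400 = 0.9000

0.9000 degrees


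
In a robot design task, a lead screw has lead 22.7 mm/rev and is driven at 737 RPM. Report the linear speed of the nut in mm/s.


v = lead * (RPM/60) = 22.7*737/60 = 278.8317

278.8317 mm/s


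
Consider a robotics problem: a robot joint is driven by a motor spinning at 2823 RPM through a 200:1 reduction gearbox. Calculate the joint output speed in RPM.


omega_joint = omega_motor / N = 2823 / 200 = 14.1150

14.1150 RPM


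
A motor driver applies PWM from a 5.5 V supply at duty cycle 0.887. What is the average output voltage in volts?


V_avg = V_supply * D = 5.5*0.887 = 4.8785

4.8785 V


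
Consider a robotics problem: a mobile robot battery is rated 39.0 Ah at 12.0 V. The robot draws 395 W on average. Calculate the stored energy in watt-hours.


E = capacity * V = 39.0*12.0 = 468.0000

468.0000 Wh


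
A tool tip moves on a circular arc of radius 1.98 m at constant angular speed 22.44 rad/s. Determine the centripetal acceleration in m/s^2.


a_c = omega^2 * r = 22.44^2 * 1.98 = 997.0361

997.0361 m/s^2


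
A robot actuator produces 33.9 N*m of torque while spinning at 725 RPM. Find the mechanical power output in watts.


omega = 725 * 2*pi/60 = 75.921822 rad/s
P = tau * omega = 33.9 * 75.921822 = 2573.7498

2573.7498 W


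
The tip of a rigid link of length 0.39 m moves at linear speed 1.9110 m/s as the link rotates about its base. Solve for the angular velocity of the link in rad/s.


omega = v / L = 1.9110 / 0.39 = 4.9000

4.9000 rad/s


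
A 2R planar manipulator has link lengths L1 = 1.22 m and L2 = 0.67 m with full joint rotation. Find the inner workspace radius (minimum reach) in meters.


r_min = |L1 - L2| = |1.22 - 0.67| = 0.5500

0.5500 m


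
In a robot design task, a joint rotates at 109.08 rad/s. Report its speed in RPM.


RPM = 109.08 * 60/(2*pi) = 1041.6373

1041.6373 RPM


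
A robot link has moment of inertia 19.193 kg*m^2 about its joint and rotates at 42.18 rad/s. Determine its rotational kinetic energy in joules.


KE = (1/2)*I*omega^2 = 0.5*19.193*42.18^2 = 17073.6360

17073.6360 J


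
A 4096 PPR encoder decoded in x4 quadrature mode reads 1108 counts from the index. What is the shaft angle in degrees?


angle = counts * 360 / (PPR*4) = 1108 * 360 / 16384 = 24.3457

24.3457 degrees


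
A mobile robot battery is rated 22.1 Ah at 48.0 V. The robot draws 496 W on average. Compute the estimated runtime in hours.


E = 22.1*48.0 = 1060.8000 Wh
t = E/P = 1060.8000/496 = 2.1387

2.1387 hours


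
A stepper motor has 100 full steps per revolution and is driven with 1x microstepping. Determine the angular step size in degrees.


step = 360/(100*1) = 360/100 = 3.6000

3.6000 degrees


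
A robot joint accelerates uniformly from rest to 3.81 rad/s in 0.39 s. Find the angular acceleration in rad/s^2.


alpha = delta_omega / t = 3.81 / 0.39 = 9.7692

9.7692 rad/s^2


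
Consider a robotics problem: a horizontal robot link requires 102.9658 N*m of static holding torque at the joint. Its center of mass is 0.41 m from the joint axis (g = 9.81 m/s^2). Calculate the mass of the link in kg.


m = tau / (g*L) = 102.9658 / (9.81 * 0.41) = 25.6000

25.6000 kg


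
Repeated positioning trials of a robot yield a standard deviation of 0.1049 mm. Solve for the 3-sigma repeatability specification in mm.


repeatability = 3*sigma = 3*0.1049 = 0.3147

0.3147 mm


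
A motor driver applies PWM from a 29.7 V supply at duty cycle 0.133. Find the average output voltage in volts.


V_avg = V_supply * D = 29.7*0.133 = 3.9501

3.9501 V


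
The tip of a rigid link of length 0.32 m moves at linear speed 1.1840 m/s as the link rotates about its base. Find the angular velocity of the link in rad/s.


omega = v / L = 1.1840 / 0.32 = 3.7000

3.7000 rad/s


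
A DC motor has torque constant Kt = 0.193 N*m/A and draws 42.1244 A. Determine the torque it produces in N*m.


tau = Kt * I = 0.193*42.1244 = 8.1300

8.1300 N*m


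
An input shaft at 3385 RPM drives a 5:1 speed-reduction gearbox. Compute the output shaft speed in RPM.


omega_out = omega_in / N = 3385 / 5 = 677.0000

677.0000 RPM


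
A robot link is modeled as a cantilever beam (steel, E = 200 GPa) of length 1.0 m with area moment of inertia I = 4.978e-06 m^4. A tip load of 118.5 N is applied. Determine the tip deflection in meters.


delta = F*L^3/(3*E*I) = 118.5*1.0^3/(3*2.000e+11*4.978e-06)
      = 118.5/2986800 = 3.9675e-05

3.9675e-05 m


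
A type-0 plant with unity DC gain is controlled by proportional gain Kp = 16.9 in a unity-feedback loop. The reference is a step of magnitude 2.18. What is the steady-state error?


e_ss = R/(1 + Kp) = 2.18/(1 + 16.9) = 2.18/17.9000 = 0.1218

0.1218


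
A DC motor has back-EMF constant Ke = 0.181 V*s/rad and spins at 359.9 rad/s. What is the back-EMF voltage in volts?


V_emf = Ke * omega = 0.181*359.9 = 65.1419

65.1419 V


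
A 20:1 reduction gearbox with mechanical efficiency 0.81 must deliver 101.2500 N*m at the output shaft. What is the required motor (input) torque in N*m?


tau_in = tau_out / (N * eta) = 101.2500 / (20 * 0.81) = 6.2500

6.2500 N*m


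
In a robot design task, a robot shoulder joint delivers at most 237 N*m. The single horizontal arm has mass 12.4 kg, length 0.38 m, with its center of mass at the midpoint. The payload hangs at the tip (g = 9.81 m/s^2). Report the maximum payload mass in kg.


tau_arm = m_arm*g*(L/2) = 12.4*9.81*0.38/2 = 23.1124 N*m
tau_payload = tau_max - tau_arm = 237 - 23.1124 = 213.8876
m_payload = tau_payload / (g*L) = 213.8876 / (9.81*0.38) = 57.3764

57.3764 kg


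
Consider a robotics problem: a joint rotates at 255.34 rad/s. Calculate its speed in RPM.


RPM = 255.34 * 60/(2*pi) = 2438.3174

2438.3174 RPM


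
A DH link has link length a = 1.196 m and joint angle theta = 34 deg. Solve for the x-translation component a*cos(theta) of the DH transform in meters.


a*cos(theta) = 1.196*cos(34 deg) = 0.9915

0.9915 m


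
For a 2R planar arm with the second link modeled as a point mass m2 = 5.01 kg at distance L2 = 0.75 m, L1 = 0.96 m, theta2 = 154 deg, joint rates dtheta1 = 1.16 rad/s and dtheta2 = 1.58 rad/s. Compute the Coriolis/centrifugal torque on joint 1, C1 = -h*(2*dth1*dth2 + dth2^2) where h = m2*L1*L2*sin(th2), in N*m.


h = m2*L1*L2*sin(th2) = 5.01*0.96*0.75*sin(154 deg) = 1.581292
C1 = -h*(2*1.16*1.58 + 1.58^2) = -1.581292*6.1620 = -9.7439

-9.7439 N*m


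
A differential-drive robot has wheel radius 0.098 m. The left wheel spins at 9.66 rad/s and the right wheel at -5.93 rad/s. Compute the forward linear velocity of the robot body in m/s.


v = r*(wR + wL)/2 = 0.098*(-5.93 + 9.66)/2 = 0.1828

0.1828 m/s


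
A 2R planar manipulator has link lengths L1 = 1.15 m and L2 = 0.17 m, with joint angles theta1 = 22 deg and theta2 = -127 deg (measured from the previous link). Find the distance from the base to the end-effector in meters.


x = L1*cos(th1) + L2*cos(th1+th2) = 1.022262
y = L1*sin(th1) + L2*sin(th1+th2) = 0.266590
d = sqrt(x^2 + y^2) = sqrt(1.045020 + 0.071070) = 1.0565

1.0565 m


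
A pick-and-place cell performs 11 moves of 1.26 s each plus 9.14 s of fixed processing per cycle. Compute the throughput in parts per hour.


T_cycle = 11*1.26 + 9.14 = 23.0000 s
rate = 3600/T = 156.5217

156.5217 parts/hour


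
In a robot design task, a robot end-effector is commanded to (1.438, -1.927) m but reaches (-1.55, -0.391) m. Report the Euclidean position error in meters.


dx = -1.55 - (1.438) = -2.9880, dy = -0.391 - (-1.927) = 1.5360
err = sqrt(8.928144 + 2.359296) = 3.3597

3.3597 m


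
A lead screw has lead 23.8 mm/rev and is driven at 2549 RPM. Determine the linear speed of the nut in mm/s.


v = lead * (RPM/60) = 23.8*2549/60 = 1011.1033

1011.1033 mm/s


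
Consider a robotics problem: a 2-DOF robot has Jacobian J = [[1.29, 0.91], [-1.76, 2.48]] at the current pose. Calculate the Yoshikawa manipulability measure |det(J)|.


det(J) = 1.29*2.48 - (0.91)*(-1.76) = 4.8008
|det(J)| = 4.8008

4.8008


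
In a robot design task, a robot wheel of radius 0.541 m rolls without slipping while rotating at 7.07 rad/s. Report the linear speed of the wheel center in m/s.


v = omega * r = 7.07 * 0.541 = 3.8249

3.8249 m/s


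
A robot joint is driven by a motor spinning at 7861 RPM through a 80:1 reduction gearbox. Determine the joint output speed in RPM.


omega_joint = omega_motor / N = 7861 / 80 = 98.2625

98.2625 RPM


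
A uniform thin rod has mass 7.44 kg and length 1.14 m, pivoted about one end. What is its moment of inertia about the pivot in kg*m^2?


I = (1/3)*m*L^2 = (1/3)*7.44*1.14^2 = 3.2230

3.2230 kg*m^2


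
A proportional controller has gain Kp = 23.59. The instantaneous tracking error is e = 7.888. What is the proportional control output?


u_P = Kp * e = 23.59 * 7.888 = 186.0779

186.0779


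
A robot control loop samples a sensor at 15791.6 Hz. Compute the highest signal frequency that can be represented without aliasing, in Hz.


f_max = f_s/2 = 15791.6/2 = 7895.8000

7895.8000 Hz


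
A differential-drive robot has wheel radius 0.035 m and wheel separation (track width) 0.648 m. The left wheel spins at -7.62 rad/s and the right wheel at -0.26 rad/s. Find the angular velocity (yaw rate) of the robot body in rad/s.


omega = r*(wR - wL)/L = 0.035*(-0.26 - (-7.62))/0.648 = 0.3975

0.3975 rad/s


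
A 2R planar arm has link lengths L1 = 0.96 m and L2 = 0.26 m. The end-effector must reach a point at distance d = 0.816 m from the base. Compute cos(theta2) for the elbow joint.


cos(th2) = (d^2 - L1^2 - L2^2)/(2*L1*L2) = (0.816^2 - 0.96^2 - 0.26^2)/(2*0.96*0.26) = -0.6477

-0.6477


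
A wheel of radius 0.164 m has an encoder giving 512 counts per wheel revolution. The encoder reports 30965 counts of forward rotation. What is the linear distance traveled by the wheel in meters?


revs = 30965/512 = 60.478516
d = revs * 2*pi*r = 60.478516 * 2*pi*0.164 = 62.3196

62.3196 m


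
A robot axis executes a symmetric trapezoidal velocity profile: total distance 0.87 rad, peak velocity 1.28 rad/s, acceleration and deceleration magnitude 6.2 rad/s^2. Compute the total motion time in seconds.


t_acc = v/a = 1.28/6.2 = 0.206452 s
d_acc = v^2/(2a) = 0.132129 rad (each ramp)
d_cruise = 0.87 - 2*0.132129 = 0.605742 rad
t_cruise = 0.605742/1.28 = 0.473236 s
t_total = 2*0.206452 + 0.473236 = 0.8861

0.8861 s


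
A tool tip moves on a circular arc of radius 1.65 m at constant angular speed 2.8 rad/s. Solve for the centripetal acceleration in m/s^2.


a_c = omega^2 * r = 2.8^2 * 1.65 = 12.9360

12.9360 m/s^2


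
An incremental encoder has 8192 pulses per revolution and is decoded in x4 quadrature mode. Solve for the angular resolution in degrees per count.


resolution = 360 / (PPR * 4) = 360 / 32768 = 0.0110

0.0110 degrees


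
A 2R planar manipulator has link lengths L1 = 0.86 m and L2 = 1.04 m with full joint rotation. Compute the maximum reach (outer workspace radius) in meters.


r_max = L1 + L2 = 0.86 + 1.04 = 1.9000

1.9000 m


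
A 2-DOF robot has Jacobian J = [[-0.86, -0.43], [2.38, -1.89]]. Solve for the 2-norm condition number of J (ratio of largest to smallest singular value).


JJ^T eigenvalues: trace(JJ^T) = 10.1610, det(JJ^T) = det(J)^2 = 7.01614144
s_max^2 = (10.1610 + sqrt(75.18135524))/2 = 9.41585913
s_min^2 = (10.1610 - sqrt(75.18135524))/2 = 0.74514087
kappa = s_max/s_min = sqrt(9.41585913/0.74514087) = 3.5548

3.5548


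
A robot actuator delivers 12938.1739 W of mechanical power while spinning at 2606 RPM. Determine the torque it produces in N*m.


omega = 2606 * 2*pi/60 = 272.899682 rad/s
tau = P / omega = 12938.1739 / 272.899682 = 47.4100

47.4100 N*m


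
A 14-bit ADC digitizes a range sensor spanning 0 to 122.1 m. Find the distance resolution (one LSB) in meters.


res = range / 2^n = 122.1/2^14 = 122.1/16384 = 0.0075

0.0075 m


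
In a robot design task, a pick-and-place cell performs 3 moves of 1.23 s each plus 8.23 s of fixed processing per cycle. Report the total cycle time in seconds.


T = 3*1.23 + 8.23 = 11.9200

11.9200 s


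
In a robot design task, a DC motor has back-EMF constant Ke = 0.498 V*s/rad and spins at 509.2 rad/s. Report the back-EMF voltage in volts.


V_emf = Ke * omega = 0.498*509.2 = 253.5816

253.5816 V


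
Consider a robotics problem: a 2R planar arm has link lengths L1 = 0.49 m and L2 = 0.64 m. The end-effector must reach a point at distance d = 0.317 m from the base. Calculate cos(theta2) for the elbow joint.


cos(th2) = (d^2 - L1^2 - L2^2)/(2*L1*L2) = (0.317^2 - 0.49^2 - 0.64^2)/(2*0.49*0.64) = -0.8757

-0.8757


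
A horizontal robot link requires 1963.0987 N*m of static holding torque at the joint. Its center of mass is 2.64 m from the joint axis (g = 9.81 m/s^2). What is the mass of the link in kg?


m = tau / (g*L) = 1963.0987 / (9.81 * 2.64) = 75.8000

75.8000 kg


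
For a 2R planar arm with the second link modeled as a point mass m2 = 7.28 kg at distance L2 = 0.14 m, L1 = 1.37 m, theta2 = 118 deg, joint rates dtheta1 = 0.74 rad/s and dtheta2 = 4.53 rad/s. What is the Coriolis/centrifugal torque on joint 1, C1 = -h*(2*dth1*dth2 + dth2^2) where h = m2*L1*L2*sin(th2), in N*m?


h = m2*L1*L2*sin(th2) = 7.28*1.37*0.14*sin(118 deg) = 1.232863
C1 = -h*(2*0.74*4.53 + 4.53^2) = -1.232863*27.2253 = -33.5651

-33.5651 N*m


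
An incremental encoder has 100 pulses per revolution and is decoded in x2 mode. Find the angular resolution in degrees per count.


resolution = 360 / (PPR * 2) = 360 / 200 = 1.8000

1.8000 degrees


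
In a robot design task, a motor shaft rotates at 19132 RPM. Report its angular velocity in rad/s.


omega = 19132 * 2*pi/60 = 2003.4984

2003.4984 rad/s


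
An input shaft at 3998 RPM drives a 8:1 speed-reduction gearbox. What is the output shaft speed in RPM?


omega_out = omega_in / N = 3998 / 8 = 499.7500

499.7500 RPM


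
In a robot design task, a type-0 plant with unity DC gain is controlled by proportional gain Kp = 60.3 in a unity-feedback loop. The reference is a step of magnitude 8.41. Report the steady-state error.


e_ss = R/(1 + Kp) = 8.41/(1 + 60.3) = 8.41/61.3000 = 0.1372

0.1372


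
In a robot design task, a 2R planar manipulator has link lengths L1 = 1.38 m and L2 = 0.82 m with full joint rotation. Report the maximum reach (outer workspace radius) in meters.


r_max = L1 + L2 = 1.38 + 0.82 = 2.2000

2.2000 m


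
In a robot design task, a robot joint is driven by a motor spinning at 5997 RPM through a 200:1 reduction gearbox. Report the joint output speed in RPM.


omega_joint = omega_motor / N = 5997 / 200 = 29.9850

29.9850 RPM


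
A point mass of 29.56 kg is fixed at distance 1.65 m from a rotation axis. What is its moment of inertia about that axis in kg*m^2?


I = m*r^2 = 29.56*1.65^2 = 80.4771

80.4771 kg*m^2


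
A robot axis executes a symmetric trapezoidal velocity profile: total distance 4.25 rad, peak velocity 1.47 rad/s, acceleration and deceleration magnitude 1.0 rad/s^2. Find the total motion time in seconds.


t_acc = v/a = 1.47/1.0 = 1.470000 s
d_acc = v^2/(2a) = 1.080450 rad (each ramp)
d_cruise = 4.25 - 2*1.080450 = 2.089100 rad
t_cruise = 2.089100/1.47 = 1.421156 s
t_total = 2*1.470000 + 1.421156 = 4.3612

4.3612 s


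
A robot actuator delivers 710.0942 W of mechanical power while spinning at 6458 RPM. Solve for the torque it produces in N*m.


omega = 6458 * 2*pi/60 = 676.280179 rad/s
tau = P / omega = 710.0942 / 676.280179 = 1.0500

1.0500 N*m


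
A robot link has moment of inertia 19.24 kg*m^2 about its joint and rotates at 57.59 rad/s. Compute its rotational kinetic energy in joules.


KE = (1/2)*I*omega^2 = 0.5*19.24*57.59^2 = 31905.7699

31905.7699 J


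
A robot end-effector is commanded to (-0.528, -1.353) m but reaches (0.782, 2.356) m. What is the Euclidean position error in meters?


dx = 0.782 - (-0.528) = 1.3100, dy = 2.356 - (-1.353) = 3.7090
err = sqrt(1.716100 + 13.756681) = 3.9335

3.9335 m


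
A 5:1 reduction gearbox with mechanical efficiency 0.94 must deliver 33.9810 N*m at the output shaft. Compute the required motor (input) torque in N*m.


tau_in = tau_out / (N * eta) = 33.9810 / (5 * 0.94) = 7.2300

7.2300 N*m


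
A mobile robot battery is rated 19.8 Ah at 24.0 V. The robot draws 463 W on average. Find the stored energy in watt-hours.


E = capacity * V = 19.8*24.0 = 475.2000

475.2000 Wh


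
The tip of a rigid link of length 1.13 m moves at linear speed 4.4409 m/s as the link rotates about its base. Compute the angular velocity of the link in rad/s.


omega = v / L = 4.4409 / 1.13 = 3.9300

3.9300 rad/s


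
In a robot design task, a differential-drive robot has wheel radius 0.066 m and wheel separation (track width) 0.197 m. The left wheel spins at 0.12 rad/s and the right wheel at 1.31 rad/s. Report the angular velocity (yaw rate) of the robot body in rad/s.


omega = r*(wR - wL)/L = 0.066*(1.31 - (0.12))/0.197 = 0.3987

0.3987 rad/s


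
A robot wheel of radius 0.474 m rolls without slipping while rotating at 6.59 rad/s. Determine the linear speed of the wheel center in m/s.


v = omega * r = 6.59 * 0.474 = 3.1237

3.1237 m/s


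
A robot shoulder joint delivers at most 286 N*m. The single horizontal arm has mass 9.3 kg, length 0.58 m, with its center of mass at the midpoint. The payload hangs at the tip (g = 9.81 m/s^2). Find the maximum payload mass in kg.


tau_arm = m_arm*g*(L/2) = 9.3*9.81*0.58/2 = 26.4576 N*m
tau_payload = tau_max - tau_arm = 286 - 26.4576 = 259.5424
m_payload = tau_payload / (g*L) = 259.5424 / (9.81*0.58) = 45.6154

45.6154 kg


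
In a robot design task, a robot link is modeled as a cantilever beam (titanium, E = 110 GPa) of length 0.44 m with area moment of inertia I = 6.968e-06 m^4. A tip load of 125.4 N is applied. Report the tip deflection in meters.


delta = F*L^3/(3*E*I) = 125.4*0.44^3/(3*1.100e+11*6.968e-06)
      = 10.6820736/2299440 = 4.6455e-06

4.6455e-06 m


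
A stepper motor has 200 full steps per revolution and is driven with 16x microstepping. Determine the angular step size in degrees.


step = 360/(200*16) = 360/3200 = 0.1125

0.1125 degrees


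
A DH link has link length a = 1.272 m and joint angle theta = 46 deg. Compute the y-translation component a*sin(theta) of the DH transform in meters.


a*sin(theta) = 1.272*sin(46 deg) = 0.9150

0.9150 m


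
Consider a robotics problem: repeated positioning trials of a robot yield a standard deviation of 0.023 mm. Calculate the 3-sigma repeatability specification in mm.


repeatability = 3*sigma = 3*0.023 = 0.0690

0.0690 mm


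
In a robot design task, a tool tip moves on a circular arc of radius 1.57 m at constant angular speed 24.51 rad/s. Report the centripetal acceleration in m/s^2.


a_c = omega^2 * r = 24.51^2 * 1.57 = 943.1620

943.1620 m/s^2


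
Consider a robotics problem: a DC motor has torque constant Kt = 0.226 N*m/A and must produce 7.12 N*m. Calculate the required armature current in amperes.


I = tau / Kt = 7.12/0.226 = 31.5044

31.5044 A


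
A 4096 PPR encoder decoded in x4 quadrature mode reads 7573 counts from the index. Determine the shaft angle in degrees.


angle = counts * 360 / (PPR*4) = 7573 * 360 / 16384 = 166.3989

166.3989 degrees


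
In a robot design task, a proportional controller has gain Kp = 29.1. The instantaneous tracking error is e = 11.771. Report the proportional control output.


u_P = Kp * e = 29.1 * 11.771 = 342.5361

342.5361


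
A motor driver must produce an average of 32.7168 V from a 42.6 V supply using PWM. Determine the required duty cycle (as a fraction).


D = V_avg/V_supply = 32.7168/42.6 = 0.7680

0.7680


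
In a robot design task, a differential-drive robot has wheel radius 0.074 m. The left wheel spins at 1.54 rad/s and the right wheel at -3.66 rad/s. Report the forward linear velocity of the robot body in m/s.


v = r*(wR + wL)/2 = 0.074*(-3.66 + 1.54)/2 = -0.0784

-0.0784 m/s


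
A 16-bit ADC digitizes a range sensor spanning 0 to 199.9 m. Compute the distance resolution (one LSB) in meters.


res = range / 2^n = 199.9/2^16 = 199.9/65536 = 0.0031

0.0031 m


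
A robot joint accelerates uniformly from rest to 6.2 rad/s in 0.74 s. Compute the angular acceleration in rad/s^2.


alpha = delta_omega / t = 6.2 / 0.74 = 8.3784

8.3784 rad/s^2


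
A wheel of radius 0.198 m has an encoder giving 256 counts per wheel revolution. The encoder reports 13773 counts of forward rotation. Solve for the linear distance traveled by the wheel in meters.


revs = 13773/256 = 53.800781
d = revs * 2*pi*r = 53.800781 * 2*pi*0.198 = 66.9320

66.9320 m


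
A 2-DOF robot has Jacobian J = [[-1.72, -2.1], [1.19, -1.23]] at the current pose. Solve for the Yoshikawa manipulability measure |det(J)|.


det(J) = -1.72*-1.23 - (-2.1)*(1.19) = 4.6146
|det(J)| = 4.6146

4.6146


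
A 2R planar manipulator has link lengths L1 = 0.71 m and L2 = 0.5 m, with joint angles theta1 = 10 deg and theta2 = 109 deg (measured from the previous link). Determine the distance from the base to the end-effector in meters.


x = L1*cos(th1) + L2*cos(th1+th2) = 0.456809
y = L1*sin(th1) + L2*sin(th1+th2) = 0.560600
d = sqrt(x^2 + y^2) = sqrt(0.208674 + 0.314272) = 0.7232

0.7232 m


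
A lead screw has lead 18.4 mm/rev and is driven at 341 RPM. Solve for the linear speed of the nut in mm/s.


v = lead * (RPM/60) = 18.4*341/60 = 104.5733

104.5733 mm/s


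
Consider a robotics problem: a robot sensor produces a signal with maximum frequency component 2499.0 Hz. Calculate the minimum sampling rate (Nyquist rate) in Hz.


f_s,min = 2*f_max = 2*2499.0 = 4998.0000

4998.0000 Hz


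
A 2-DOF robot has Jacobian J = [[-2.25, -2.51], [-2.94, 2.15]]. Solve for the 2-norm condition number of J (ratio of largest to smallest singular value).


JJ^T eigenvalues: trace(JJ^T) = 24.6287, det(JJ^T) = det(J)^2 = 149.25264561
s_max^2 = (24.6287 + sqrt(9.56228125))/2 = 13.86049692
s_min^2 = (24.6287 - sqrt(9.56228125))/2 = 10.76820308
kappa = s_max/s_min = sqrt(13.86049692/10.76820308) = 1.1345

1.1345


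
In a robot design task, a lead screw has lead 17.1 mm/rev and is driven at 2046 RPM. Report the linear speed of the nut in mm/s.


v = lead * (RPM/60) = 17.1*2046/60 = 583.1100

583.1100 mm/s


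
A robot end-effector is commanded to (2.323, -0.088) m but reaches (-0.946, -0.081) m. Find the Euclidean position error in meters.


dx = -0.946 - (2.323) = -3.2690, dy = -0.081 - (-0.088) = 0.0070
err = sqrt(10.686361 + 0.000049) = 3.2690

3.2690 m


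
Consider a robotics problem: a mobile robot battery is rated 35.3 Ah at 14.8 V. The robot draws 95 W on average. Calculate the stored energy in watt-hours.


E = capacity * V = 35.3*14.8 = 522.4400

522.4400 Wh


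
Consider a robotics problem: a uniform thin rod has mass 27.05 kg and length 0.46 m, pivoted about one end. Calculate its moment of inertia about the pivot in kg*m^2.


I = (1/3)*m*L^2 = (1/3)*27.05*0.46^2 = 1.9079

1.9079 kg*m^2


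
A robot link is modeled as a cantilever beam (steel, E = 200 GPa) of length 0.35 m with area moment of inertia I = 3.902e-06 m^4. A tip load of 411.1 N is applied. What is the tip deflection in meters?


delta = F*L^3/(3*E*I) = 411.1*0.35^3/(3*2.000e+11*3.902e-06)
      = 17.6259125/2341200 = 7.5286e-06

7.5286e-06 m


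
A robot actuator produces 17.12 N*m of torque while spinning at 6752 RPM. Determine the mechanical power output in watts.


omega = 6752 * 2*pi/60 = 707.067787 rad/s
P = tau * omega = 17.12 * 707.067787 = 12105.0005

12105.0005 W


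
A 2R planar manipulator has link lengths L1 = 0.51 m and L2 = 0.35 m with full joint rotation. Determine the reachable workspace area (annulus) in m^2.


r_max = L1 + L2 = 0.8600, r_min = |L1 - L2| = 0.1600
A = pi*(r_max^2 - r_min^2) = pi*(0.7396 - 0.0256) = 2.2431

2.2431 m^2


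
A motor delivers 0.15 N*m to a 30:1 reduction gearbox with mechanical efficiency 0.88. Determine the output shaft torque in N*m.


tau_out = tau_in * N * eta = 0.15 * 30 * 0.88 = 3.9600

3.9600 N*m


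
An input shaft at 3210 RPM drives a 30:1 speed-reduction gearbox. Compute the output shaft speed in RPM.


omega_out = omega_in / N = 3210 / 30 = 107.0000

107.0000 RPM


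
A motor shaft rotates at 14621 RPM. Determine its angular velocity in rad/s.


omega = 14621 * 2*pi/60 = 1531.1075

1531.1075 rad/s


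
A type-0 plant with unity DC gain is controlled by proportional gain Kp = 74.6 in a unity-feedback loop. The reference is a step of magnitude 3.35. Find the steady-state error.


e_ss = R/(1 + Kp) = 3.35/(1 + 74.6) = 3.35/75.6000 = 0.0443

0.0443


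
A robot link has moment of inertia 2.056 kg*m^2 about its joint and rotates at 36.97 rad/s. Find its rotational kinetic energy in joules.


KE = (1/2)*I*omega^2 = 0.5*2.056*36.97^2 = 1405.0508

1405.0508 J


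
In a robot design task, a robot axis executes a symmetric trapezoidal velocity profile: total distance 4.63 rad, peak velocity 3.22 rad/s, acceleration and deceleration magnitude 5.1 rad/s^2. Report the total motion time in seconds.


t_acc = v/a = 3.22/5.1 = 0.631373 s
d_acc = v^2/(2a) = 1.016510 rad (each ramp)
d_cruise = 4.63 - 2*1.016510 = 2.596980 rad
t_cruise = 2.596980/3.22 = 0.806516 s
t_total = 2*0.631373 + 0.806516 = 2.0693

2.0693 s


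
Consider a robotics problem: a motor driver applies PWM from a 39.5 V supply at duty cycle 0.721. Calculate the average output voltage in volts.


V_avg = V_supply * D = 39.5*0.721 = 28.4795

28.4795 V


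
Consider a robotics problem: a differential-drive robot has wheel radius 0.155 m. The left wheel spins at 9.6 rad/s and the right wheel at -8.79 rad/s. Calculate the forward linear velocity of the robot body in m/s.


v = r*(wR + wL)/2 = 0.155*(-8.79 + 9.6)/2 = 0.0628

0.0628 m/s


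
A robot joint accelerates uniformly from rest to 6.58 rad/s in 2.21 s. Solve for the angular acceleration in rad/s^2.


alpha = delta_omega / t = 6.58 / 2.21 = 2.9774

2.9774 rad/s^2


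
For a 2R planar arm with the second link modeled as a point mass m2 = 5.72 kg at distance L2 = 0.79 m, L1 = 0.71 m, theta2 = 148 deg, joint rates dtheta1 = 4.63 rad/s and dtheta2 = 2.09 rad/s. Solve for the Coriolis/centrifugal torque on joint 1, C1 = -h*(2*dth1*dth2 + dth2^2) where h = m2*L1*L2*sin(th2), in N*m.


h = m2*L1*L2*sin(th2) = 5.72*0.71*0.79*sin(148 deg) = 1.700165
C1 = -h*(2*4.63*2.09 + 2.09^2) = -1.700165*23.7215 = -40.3305

-40.3305 N*m


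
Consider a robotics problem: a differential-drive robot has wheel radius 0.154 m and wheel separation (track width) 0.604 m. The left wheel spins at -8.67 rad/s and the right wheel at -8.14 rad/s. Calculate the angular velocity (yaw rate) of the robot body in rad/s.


omega = r*(wR - wL)/L = 0.154*(-8.14 - (-8.67))/0.604 = 0.1351

0.1351 rad/s


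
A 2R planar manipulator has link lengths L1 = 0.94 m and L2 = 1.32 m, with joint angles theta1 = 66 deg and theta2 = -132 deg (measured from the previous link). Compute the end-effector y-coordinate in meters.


y = L1*sin(th1) + L2*sin(th1+th2) = 0.94*sin(66 deg) + 1.32*sin(-66 deg) = -0.3471

-0.3471 m


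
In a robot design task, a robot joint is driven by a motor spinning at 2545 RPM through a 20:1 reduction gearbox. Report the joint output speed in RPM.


omega_joint = omega_motor / N = 2545 / 20 = 127.2500

127.2500 RPM


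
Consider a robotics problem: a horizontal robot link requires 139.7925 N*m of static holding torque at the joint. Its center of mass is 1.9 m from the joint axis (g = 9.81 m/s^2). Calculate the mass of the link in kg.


m = tau / (g*L) = 139.7925 / (9.81 * 1.9) = 7.5000

7.5000 kg


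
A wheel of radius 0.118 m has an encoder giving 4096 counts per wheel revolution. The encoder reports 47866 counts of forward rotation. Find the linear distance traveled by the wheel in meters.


revs = 47866/4096 = 11.686035
d = revs * 2*pi*r = 11.686035 * 2*pi*0.118 = 8.6642

8.6642 m


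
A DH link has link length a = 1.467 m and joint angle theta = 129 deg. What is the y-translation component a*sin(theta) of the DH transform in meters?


a*sin(theta) = 1.467*sin(129 deg) = 1.1401

1.1401 m


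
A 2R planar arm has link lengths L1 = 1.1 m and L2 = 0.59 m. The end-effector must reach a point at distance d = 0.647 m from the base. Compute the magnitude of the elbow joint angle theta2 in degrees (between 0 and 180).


cos(th2) = (d^2 - L1^2 - L2^2)/(2*L1*L2) = (0.647^2 - 1.1^2 - 0.59^2)/(2*1.1*0.59) = -0.87788213
th2 = acos(-0.87788213) = 151.3879 deg

151.3879 degrees


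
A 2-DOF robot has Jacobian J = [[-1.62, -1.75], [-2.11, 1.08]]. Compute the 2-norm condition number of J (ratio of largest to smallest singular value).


JJ^T eigenvalues: trace(JJ^T) = 11.3054, det(JJ^T) = det(J)^2 = 29.61645241
s_max^2 = (11.3054 + sqrt(9.34625952))/2 = 7.18128264
s_min^2 = (11.3054 - sqrt(9.34625952))/2 = 4.12411736
kappa = s_max/s_min = sqrt(7.18128264/4.12411736) = 1.3196

1.3196


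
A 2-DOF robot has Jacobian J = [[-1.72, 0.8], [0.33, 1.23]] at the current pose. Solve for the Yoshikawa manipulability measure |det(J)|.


det(J) = -1.72*1.23 - (0.8)*(0.33) = -2.3796
|det(J)| = 2.3796

2.3796


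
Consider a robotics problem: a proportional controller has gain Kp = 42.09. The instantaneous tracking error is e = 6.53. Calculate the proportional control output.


u_P = Kp * e = 42.09 * 6.53 = 274.8477

274.8477


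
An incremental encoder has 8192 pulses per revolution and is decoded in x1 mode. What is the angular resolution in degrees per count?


resolution = 360 / (PPR * 1) = 360 / 8192 = 0.0439

0.0439 degrees


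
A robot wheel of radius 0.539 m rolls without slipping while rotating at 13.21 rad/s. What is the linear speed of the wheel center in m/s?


v = omega * r = 13.21 * 0.539 = 7.1202

7.1202 m/s


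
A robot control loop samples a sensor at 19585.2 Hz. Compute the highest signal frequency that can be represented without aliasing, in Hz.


f_max = f_s/2 = 19585.2/2 = 9792.6000

9792.6000 Hz


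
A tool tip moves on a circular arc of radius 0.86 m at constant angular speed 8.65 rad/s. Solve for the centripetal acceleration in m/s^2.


a_c = omega^2 * r = 8.65^2 * 0.86 = 64.3474

64.3474 m/s^2


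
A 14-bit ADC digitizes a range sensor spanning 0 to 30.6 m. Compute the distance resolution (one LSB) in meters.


res = range / 2^n = 30.6/2^14 = 30.6/16384 = 0.0019

0.0019 m


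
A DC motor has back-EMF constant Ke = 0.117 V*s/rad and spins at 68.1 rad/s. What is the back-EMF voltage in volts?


V_emf = Ke * omega = 0.117*68.1 = 7.9677

7.9677 V


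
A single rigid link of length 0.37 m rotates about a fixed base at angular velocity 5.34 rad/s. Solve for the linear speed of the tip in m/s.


v = L*omega = 0.37 * 5.34 = 1.9758

1.9758 m/s


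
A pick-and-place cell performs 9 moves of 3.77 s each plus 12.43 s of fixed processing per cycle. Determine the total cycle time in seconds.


T = 9*3.77 + 12.43 = 46.3600

46.3600 s


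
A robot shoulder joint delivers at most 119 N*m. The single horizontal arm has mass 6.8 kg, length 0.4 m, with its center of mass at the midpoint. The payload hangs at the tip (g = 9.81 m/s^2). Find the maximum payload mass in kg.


tau_arm = m_arm*g*(L/2) = 6.8*9.81*0.4/2 = 13.3416 N*m
tau_payload = tau_max - tau_arm = 119 - 13.3416 = 105.6584
m_payload = tau_payload / (g*L) = 105.6584 / (9.81*0.4) = 26.9262

26.9262 kg


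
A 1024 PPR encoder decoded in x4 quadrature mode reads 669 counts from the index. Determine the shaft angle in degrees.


angle = counts * 360 / (PPR*4) = 669 * 360 / 4096 = 58.7988

58.7988 degrees


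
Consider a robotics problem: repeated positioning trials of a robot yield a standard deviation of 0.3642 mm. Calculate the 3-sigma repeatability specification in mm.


repeatability = 3*sigma = 3*0.3642 = 1.0926

1.0926 mm


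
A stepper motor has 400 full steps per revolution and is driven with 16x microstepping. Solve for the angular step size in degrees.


step = 360/(400*16) = 360/6400 = 0.0563

0.0563 degrees


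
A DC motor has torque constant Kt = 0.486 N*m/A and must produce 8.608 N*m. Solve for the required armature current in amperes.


I = tau / Kt = 8.608/0.486 = 17.7119

17.7119 A


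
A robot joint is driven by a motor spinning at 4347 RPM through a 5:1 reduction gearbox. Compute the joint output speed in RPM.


omega_joint = omega_motor / N = 4347 / 5 = 869.4000

869.4000 RPM


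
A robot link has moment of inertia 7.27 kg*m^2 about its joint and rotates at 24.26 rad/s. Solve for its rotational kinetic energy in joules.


KE = (1/2)*I*omega^2 = 0.5*7.27*24.26^2 = 2139.3705

2139.3705 J


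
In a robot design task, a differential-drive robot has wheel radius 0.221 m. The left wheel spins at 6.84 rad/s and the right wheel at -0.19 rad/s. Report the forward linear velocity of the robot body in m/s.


v = r*(wR + wL)/2 = 0.221*(-0.19 + 6.84)/2 = 0.7348

0.7348 m/s


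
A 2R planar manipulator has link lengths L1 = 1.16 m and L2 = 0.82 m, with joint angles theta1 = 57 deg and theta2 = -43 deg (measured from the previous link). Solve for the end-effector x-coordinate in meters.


x = L1*cos(th1) + L2*cos(th1+th2) = 1.16*cos(57 deg) + 0.82*cos(14 deg) = 1.4274

1.4274 m


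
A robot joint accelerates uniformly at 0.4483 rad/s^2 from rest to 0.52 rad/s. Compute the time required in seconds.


t = delta_omega / alpha = 0.52 / 0.4483 = 1.1599

1.1599 s


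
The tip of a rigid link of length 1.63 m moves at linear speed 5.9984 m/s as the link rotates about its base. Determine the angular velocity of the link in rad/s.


omega = v / L = 5.9984 / 1.63 = 3.6800

3.6800 rad/s


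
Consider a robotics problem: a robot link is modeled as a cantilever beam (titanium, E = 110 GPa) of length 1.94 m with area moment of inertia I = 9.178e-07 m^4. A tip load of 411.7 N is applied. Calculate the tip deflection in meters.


delta = F*L^3/(3*E*I) = 411.7*1.94^3/(3*1.100e+11*9.178e-07)
      = 3005.9797928/302874 = 0.0099

0.0099 m


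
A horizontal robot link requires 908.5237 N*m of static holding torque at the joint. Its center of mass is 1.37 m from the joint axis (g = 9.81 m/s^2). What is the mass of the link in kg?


m = tau / (g*L) = 908.5237 / (9.81 * 1.37) = 67.6000

67.6000 kg


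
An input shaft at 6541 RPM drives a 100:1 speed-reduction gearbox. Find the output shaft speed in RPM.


omega_out = omega_in / N = 6541 / 100 = 65.4100

65.4100 RPM


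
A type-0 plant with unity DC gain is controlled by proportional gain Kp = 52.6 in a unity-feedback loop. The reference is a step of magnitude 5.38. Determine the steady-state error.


e_ss = R/(1 + Kp) = 5.38/(1 + 52.6) = 5.38/53.6000 = 0.1004

0.1004


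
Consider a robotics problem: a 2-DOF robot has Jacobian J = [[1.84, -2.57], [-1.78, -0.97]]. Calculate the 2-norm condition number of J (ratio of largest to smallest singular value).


JJ^T eigenvalues: trace(JJ^T) = 14.0998, det(JJ^T) = det(J)^2 = 40.44196836
s_max^2 = (14.0998 + sqrt(37.03648660))/2 = 10.09278049
s_min^2 = (14.0998 - sqrt(37.03648660))/2 = 4.00701951
kappa = s_max/s_min = sqrt(10.09278049/4.00701951) = 1.5871

1.5871


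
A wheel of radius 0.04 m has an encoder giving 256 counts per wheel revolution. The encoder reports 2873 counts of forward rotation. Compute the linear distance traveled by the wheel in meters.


revs = 2873/256 = 11.222656
d = revs * 2*pi*r = 11.222656 * 2*pi*0.04 = 2.8206

2.8206 m


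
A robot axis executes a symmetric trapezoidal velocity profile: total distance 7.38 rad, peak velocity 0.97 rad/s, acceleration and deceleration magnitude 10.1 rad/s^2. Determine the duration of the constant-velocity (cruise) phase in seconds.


t_acc = v/a = 0.096040 s, d_acc = v^2/(2a) = 0.046579 rad each
d_cruise = 7.38 - 2*0.046579 = 7.286842 rad
t_cruise = d_cruise/v = 7.286842/0.97 = 7.5122

7.5122 s


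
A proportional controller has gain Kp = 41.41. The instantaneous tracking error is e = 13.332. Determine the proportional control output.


u_P = Kp * e = 41.41 * 13.332 = 552.0781

552.0781


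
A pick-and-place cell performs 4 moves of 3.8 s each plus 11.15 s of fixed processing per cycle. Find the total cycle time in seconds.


T = 4*3.8 + 11.15 = 26.3500

26.3500 s


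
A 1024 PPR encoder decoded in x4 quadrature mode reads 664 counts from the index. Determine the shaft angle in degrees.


angle = counts * 360 / (PPR*4) = 664 * 360 / 4096 = 58.3594

58.3594 degrees


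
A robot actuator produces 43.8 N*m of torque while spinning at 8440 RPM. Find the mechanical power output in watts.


omega = 8440 * 2*pi/60 = 883.834733 rad/s
P = tau * omega = 43.8 * 883.834733 = 38711.9613

38711.9613 W


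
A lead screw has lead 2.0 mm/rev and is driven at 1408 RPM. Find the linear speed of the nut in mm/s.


v = lead * (RPM/60) = 2.0*1408/60 = 46.9333

46.9333 mm/s


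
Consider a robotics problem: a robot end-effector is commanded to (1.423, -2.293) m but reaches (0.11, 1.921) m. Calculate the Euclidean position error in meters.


dx = 0.11 - (1.423) = -1.3130, dy = 1.921 - (-2.293) = 4.2140
err = sqrt(1.723969 + 17.757796) = 4.4138

4.4138 m


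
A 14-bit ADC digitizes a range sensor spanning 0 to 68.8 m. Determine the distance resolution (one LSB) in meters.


res = range / 2^n = 68.8/2^14 = 68.8/16384 = 0.0042

0.0042 m


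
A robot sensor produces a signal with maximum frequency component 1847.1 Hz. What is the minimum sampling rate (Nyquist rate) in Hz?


f_s,min = 2*f_max = 2*1847.1 = 3694.2000

3694.2000 Hz


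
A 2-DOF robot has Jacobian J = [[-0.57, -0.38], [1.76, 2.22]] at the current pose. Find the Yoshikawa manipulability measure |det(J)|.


det(J) = -0.57*2.22 - (-0.38)*(1.76) = -0.5966
|det(J)| = 0.5966

0.5966


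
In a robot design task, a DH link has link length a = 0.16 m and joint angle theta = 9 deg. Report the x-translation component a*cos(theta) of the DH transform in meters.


a*cos(theta) = 0.16*cos(9 deg) = 0.1580

0.1580 m


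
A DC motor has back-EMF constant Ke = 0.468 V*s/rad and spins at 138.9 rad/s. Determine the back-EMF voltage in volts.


V_emf = Ke * omega = 0.468*138.9 = 65.0052

65.0052 V
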